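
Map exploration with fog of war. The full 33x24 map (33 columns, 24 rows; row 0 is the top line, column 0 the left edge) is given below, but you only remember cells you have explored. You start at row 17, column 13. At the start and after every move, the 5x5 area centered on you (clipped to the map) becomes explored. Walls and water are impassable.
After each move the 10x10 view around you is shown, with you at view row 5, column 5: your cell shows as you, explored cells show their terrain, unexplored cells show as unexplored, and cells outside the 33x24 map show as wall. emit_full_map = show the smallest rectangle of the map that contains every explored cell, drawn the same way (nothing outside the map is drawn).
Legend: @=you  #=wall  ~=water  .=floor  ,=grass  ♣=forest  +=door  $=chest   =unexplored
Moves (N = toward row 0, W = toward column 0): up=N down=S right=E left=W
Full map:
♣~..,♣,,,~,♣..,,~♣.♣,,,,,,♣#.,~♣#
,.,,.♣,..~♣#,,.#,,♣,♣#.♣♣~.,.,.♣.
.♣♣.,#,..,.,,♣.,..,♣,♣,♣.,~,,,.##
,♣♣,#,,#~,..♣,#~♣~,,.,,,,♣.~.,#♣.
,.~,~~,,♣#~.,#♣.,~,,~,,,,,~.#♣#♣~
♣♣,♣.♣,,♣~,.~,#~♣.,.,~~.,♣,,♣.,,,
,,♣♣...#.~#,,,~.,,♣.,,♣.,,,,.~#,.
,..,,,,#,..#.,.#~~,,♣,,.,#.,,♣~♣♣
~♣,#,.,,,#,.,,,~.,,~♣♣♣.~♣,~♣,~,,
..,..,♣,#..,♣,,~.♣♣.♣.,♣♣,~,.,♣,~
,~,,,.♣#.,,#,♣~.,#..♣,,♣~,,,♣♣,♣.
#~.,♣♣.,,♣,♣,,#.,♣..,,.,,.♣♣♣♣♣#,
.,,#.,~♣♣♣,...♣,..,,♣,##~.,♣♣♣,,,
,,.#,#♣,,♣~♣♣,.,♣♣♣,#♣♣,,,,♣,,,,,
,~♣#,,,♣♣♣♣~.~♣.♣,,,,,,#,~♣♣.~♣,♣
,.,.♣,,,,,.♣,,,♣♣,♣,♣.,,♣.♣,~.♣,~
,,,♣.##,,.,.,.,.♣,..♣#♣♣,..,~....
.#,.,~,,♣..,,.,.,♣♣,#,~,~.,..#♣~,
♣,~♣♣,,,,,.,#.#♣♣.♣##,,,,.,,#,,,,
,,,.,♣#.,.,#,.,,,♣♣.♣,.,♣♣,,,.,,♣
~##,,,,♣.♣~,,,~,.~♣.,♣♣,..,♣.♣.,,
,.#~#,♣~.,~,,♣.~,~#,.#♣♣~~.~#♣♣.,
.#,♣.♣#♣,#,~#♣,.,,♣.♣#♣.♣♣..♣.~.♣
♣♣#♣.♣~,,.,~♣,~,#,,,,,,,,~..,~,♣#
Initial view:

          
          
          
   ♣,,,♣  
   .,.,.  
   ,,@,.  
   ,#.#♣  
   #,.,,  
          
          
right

          
          
          
  ♣,,,♣♣  
  .,.,.♣  
  ,,.@.,  
  ,#.#♣♣  
  #,.,,,  
          
          

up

          
          
          
   .~♣.♣  
  ♣,,,♣♣  
  .,.@.♣  
  ,,.,.,  
  ,#.#♣♣  
  #,.,,,  
          

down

          
          
   .~♣.♣  
  ♣,,,♣♣  
  .,.,.♣  
  ,,.@.,  
  ,#.#♣♣  
  #,.,,,  
          
          

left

          
          
    .~♣.♣ 
   ♣,,,♣♣ 
   .,.,.♣ 
   ,,@,., 
   ,#.#♣♣ 
   #,.,,, 
          
          

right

          
          
   .~♣.♣  
  ♣,,,♣♣  
  .,.,.♣  
  ,,.@.,  
  ,#.#♣♣  
  #,.,,,  
          
          

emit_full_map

 .~♣.♣
♣,,,♣♣
.,.,.♣
,,.@.,
,#.#♣♣
#,.,,,

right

          
          
  .~♣.♣   
 ♣,,,♣♣,  
 .,.,.♣,  
 ,,.,@,♣  
 ,#.#♣♣.  
 #,.,,,♣  
          
          

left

          
          
   .~♣.♣  
  ♣,,,♣♣, 
  .,.,.♣, 
  ,,.@.,♣ 
  ,#.#♣♣. 
  #,.,,,♣ 
          
          

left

          
          
    .~♣.♣ 
   ♣,,,♣♣,
   .,.,.♣,
   ,,@,.,♣
   ,#.#♣♣.
   #,.,,,♣
          
          

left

          
          
     .~♣.♣
   .♣,,,♣♣
   ,.,.,.♣
   .,@.,.,
   .,#.#♣♣
   ,#,.,,,
          
          

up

          
          
          
   ♣~.~♣.♣
   .♣,,,♣♣
   ,.@.,.♣
   .,,.,.,
   .,#.#♣♣
   ,#,.,,,
          

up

          
          
          
   ~♣♣,.  
   ♣~.~♣.♣
   .♣@,,♣♣
   ,.,.,.♣
   .,,.,.,
   .,#.#♣♣
   ,#,.,,,

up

          
          
          
   ,...♣  
   ~♣♣,.  
   ♣~@~♣.♣
   .♣,,,♣♣
   ,.,.,.♣
   .,,.,.,
   .,#.#♣♣

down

          
          
   ,...♣  
   ~♣♣,.  
   ♣~.~♣.♣
   .♣@,,♣♣
   ,.,.,.♣
   .,,.,.,
   .,#.#♣♣
   ,#,.,,,

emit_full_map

,...♣   
~♣♣,.   
♣~.~♣.♣ 
.♣@,,♣♣,
,.,.,.♣,
.,,.,.,♣
.,#.#♣♣.
,#,.,,,♣

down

          
   ,...♣  
   ~♣♣,.  
   ♣~.~♣.♣
   .♣,,,♣♣
   ,.@.,.♣
   .,,.,.,
   .,#.#♣♣
   ,#,.,,,
          

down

   ,...♣  
   ~♣♣,.  
   ♣~.~♣.♣
   .♣,,,♣♣
   ,.,.,.♣
   .,@.,.,
   .,#.#♣♣
   ,#,.,,,
          
          

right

  ,...♣   
  ~♣♣,.   
  ♣~.~♣.♣ 
  .♣,,,♣♣,
  ,.,.,.♣,
  .,,@,.,♣
  .,#.#♣♣.
  ,#,.,,,♣
          
          

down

  ~♣♣,.   
  ♣~.~♣.♣ 
  .♣,,,♣♣,
  ,.,.,.♣,
  .,,.,.,♣
  .,#@#♣♣.
  ,#,.,,,♣
   ,,,~,  
          
          

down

  ♣~.~♣.♣ 
  .♣,,,♣♣,
  ,.,.,.♣,
  .,,.,.,♣
  .,#.#♣♣.
  ,#,@,,,♣
   ,,,~,  
   ,,♣.~  
          
          

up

  ~♣♣,.   
  ♣~.~♣.♣ 
  .♣,,,♣♣,
  ,.,.,.♣,
  .,,.,.,♣
  .,#@#♣♣.
  ,#,.,,,♣
   ,,,~,  
   ,,♣.~  
          

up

  ,...♣   
  ~♣♣,.   
  ♣~.~♣.♣ 
  .♣,,,♣♣,
  ,.,.,.♣,
  .,,@,.,♣
  .,#.#♣♣.
  ,#,.,,,♣
   ,,,~,  
   ,,♣.~  

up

          
  ,...♣   
  ~♣♣,.   
  ♣~.~♣.♣ 
  .♣,,,♣♣,
  ,.,@,.♣,
  .,,.,.,♣
  .,#.#♣♣.
  ,#,.,,,♣
   ,,,~,  

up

          
          
  ,...♣   
  ~♣♣,.,  
  ♣~.~♣.♣ 
  .♣,@,♣♣,
  ,.,.,.♣,
  .,,.,.,♣
  .,#.#♣♣.
  ,#,.,,,♣

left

          
          
   ,...♣  
   ~♣♣,., 
   ♣~.~♣.♣
   .♣@,,♣♣
   ,.,.,.♣
   .,,.,.,
   .,#.#♣♣
   ,#,.,,,

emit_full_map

,...♣   
~♣♣,.,  
♣~.~♣.♣ 
.♣@,,♣♣,
,.,.,.♣,
.,,.,.,♣
.,#.#♣♣.
,#,.,,,♣
 ,,,~,  
 ,,♣.~  

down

          
   ,...♣  
   ~♣♣,., 
   ♣~.~♣.♣
   .♣,,,♣♣
   ,.@.,.♣
   .,,.,.,
   .,#.#♣♣
   ,#,.,,,
    ,,,~, 

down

   ,...♣  
   ~♣♣,., 
   ♣~.~♣.♣
   .♣,,,♣♣
   ,.,.,.♣
   .,@.,.,
   .,#.#♣♣
   ,#,.,,,
    ,,,~, 
    ,,♣.~ 

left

    ,...♣ 
    ~♣♣,.,
    ♣~.~♣.
   ,.♣,,,♣
   .,.,.,.
   ..@,.,.
   ,.,#.#♣
   .,#,.,,
     ,,,~,
     ,,♣.~

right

   ,...♣  
   ~♣♣,., 
   ♣~.~♣.♣
  ,.♣,,,♣♣
  .,.,.,.♣
  ..,@.,.,
  ,.,#.#♣♣
  .,#,.,,,
    ,,,~, 
    ,,♣.~ 

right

  ,...♣   
  ~♣♣,.,  
  ♣~.~♣.♣ 
 ,.♣,,,♣♣,
 .,.,.,.♣,
 ..,,@,.,♣
 ,.,#.#♣♣.
 .,#,.,,,♣
   ,,,~,  
   ,,♣.~  

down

  ~♣♣,.,  
  ♣~.~♣.♣ 
 ,.♣,,,♣♣,
 .,.,.,.♣,
 ..,,.,.,♣
 ,.,#@#♣♣.
 .,#,.,,,♣
   ,,,~,  
   ,,♣.~  
          

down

  ♣~.~♣.♣ 
 ,.♣,,,♣♣,
 .,.,.,.♣,
 ..,,.,.,♣
 ,.,#.#♣♣.
 .,#,@,,,♣
   ,,,~,  
   ,,♣.~  
          
          

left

   ♣~.~♣.♣
  ,.♣,,,♣♣
  .,.,.,.♣
  ..,,.,.,
  ,.,#.#♣♣
  .,#@.,,,
   ~,,,~, 
   ~,,♣.~ 
          
          

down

  ,.♣,,,♣♣
  .,.,.,.♣
  ..,,.,.,
  ,.,#.#♣♣
  .,#,.,,,
   ~,@,~, 
   ~,,♣.~ 
   ,~#♣,  
          
##########

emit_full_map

 ,...♣   
 ~♣♣,.,  
 ♣~.~♣.♣ 
,.♣,,,♣♣,
.,.,.,.♣,
..,,.,.,♣
,.,#.#♣♣.
.,#,.,,,♣
 ~,@,~,  
 ~,,♣.~  
 ,~#♣,   

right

 ,.♣,,,♣♣,
 .,.,.,.♣,
 ..,,.,.,♣
 ,.,#.#♣♣.
 .,#,.,,,♣
  ~,,@~,  
  ~,,♣.~  
  ,~#♣,.  
          
##########

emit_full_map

 ,...♣   
 ~♣♣,.,  
 ♣~.~♣.♣ 
,.♣,,,♣♣,
.,.,.,.♣,
..,,.,.,♣
,.,#.#♣♣.
.,#,.,,,♣
 ~,,@~,  
 ~,,♣.~  
 ,~#♣,.  


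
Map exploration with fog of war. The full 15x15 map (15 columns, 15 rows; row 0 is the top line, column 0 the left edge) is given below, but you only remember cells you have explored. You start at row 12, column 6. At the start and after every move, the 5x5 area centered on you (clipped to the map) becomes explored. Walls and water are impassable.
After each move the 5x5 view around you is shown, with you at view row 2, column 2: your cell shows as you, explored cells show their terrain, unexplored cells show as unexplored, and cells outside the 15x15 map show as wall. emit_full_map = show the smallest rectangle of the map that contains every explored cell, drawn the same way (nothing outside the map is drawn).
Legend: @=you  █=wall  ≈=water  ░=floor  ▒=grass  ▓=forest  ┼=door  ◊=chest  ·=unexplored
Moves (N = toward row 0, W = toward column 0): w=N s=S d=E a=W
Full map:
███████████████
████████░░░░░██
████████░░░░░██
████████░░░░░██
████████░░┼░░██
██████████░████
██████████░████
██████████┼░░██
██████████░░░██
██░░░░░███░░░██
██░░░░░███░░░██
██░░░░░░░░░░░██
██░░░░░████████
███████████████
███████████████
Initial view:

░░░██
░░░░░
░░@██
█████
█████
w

░░░██
░░░██
░░@░░
░░░██
█████

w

█████
░░░██
░░@██
░░░░░
░░░██

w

█████
█████
░░@██
░░░██
░░░░░

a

█████
█████
░░@░█
░░░░█
░░░░░

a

█████
█████
░░@░░
░░░░░
░░░░░

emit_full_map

███████
███████
░░@░░██
░░░░░██
░░░░░░░
··░░░██
··█████
··█████

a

█████
█████
█░@░░
█░░░░
█░░░░

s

█████
█░░░░
█░@░░
█░░░░
█░░░░

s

█░░░░
█░░░░
█░@░░
█░░░░
█████

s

█░░░░
█░░░░
█░@░░
█████
█████

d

░░░░░
░░░░░
░░@░░
█████
█████

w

░░░░░
░░░░░
░░@░░
░░░░░
█████

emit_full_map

████████
████████
█░░░░░██
█░░░░░██
█░░@░░░░
█░░░░░██
████████
████████

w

█████
░░░░░
░░@░░
░░░░░
░░░░░

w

█████
█████
░░@░░
░░░░░
░░░░░

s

█████
░░░░░
░░@░░
░░░░░
░░░░░

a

█████
█░░░░
█░@░░
█░░░░
█░░░░

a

█████
██░░░
██@░░
██░░░
██░░░

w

█████
█████
██@░░
██░░░
██░░░

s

█████
██░░░
██@░░
██░░░
██░░░

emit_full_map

█████████
█████████
██░░░░░██
██@░░░░██
██░░░░░░░
██░░░░░██
·████████
·████████


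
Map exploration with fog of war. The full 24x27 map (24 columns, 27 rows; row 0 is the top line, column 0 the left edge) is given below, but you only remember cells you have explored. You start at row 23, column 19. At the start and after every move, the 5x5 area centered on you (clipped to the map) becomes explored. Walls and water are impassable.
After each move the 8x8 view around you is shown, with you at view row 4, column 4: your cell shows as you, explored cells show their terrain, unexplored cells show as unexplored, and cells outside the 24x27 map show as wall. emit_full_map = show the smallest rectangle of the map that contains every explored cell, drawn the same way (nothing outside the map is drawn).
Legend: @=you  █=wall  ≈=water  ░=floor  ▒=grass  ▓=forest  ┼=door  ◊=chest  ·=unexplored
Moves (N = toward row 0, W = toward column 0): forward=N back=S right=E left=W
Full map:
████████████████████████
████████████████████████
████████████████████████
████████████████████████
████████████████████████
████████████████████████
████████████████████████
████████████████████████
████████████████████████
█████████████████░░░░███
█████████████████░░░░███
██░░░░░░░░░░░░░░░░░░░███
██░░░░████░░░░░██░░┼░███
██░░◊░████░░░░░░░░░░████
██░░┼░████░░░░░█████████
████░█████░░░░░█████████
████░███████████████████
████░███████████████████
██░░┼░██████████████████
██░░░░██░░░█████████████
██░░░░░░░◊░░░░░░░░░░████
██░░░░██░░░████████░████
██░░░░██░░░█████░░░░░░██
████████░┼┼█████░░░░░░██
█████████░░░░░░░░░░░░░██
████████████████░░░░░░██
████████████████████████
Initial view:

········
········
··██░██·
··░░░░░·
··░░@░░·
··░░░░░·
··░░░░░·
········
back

········
··██░██·
··░░░░░·
··░░░░░·
··░░@░░·
··░░░░░·
··█████·
████████

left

········
···██░██
··░░░░░░
··░░░░░░
··░░@░░░
··░░░░░░
··██████
████████

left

········
····██░█
··█░░░░░
··█░░░░░
··░░@░░░
··█░░░░░
··██████
████████

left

········
·····██░
··██░░░░
··██░░░░
··░░@░░░
··██░░░░
··██████
████████

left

········
······██
··███░░░
··███░░░
··░░@░░░
··███░░░
··██████
████████

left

········
·······█
··████░░
··████░░
··░░@░░░
··████░░
··██████
████████

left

········
········
··█████░
··█████░
··░░@░░░
··█████░
··██████
████████

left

········
········
··░█████
··┼█████
··░░@░░░
··██████
··██████
████████

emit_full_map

·······██░██
░█████░░░░░░
┼█████░░░░░░
░░@░░░░░░░░░
██████░░░░░░
████████████

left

········
········
··░░████
··┼┼████
··░░@░░░
··██████
··██████
████████

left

········
········
··░░░███
··░┼┼███
··█░@░░░
··██████
··██████
████████

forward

········
········
··░░░██·
··░░░███
··░┼@███
··█░░░░░
··██████
··██████

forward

········
········
··░◊░░░·
··░░░██·
··░░@███
··░┼┼███
··█░░░░░
··██████

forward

········
········
··░░░██·
··░◊░░░·
··░░@██·
··░░░███
··░┼┼███
··█░░░░░

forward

········
········
··█████·
··░░░██·
··░◊@░░·
··░░░██·
··░░░███
··░┼┼███

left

········
········
··██████
··█░░░██
··░░@░░░
··█░░░██
··█░░░██
···░┼┼██

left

········
········
··██████
··██░░░█
··░░@◊░░
··██░░░█
··██░░░█
····░┼┼█

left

········
········
··░█████
··░██░░░
··░░@░◊░
··░██░░░
··░██░░░
·····░┼┼

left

········
········
··┼░████
··░░██░░
··░░@░░◊
··░░██░░
··░░██░░
······░┼

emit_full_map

┼░███████·········
░░██░░░██·········
░░@░░◊░░░·········
░░██░░░██····██░██
░░██░░░█████░░░░░░
····░┼┼█████░░░░░░
····█░░░░░░░░░░░░░
····████████░░░░░░
····██████████████

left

········
········
··░┼░███
··░░░██░
··░░@░░░
··░░░██░
··░░░██░
·······░

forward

········
········
··█░███·
··░┼░███
··░░@██░
··░░░░░░
··░░░██░
··░░░██░

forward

········
········
··█░███·
··█░███·
··░┼@███
··░░░██░
··░░░░░░
··░░░██░

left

········
········
··██░███
··██░███
··░░@░██
··░░░░██
··░░░░░░
···░░░██

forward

········
········
··██░██·
··██░███
··██@███
··░░┼░██
··░░░░██
··░░░░░░

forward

········
········
··░░┼░█·
··██░██·
··██@███
··██░███
··░░┼░██
··░░░░██

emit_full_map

░░┼░█···············
██░██···············
██@███··············
██░███··············
░░┼░███████·········
░░░░██░░░██·········
░░░░░░░◊░░░·········
·░░░██░░░██····██░██
·░░░██░░░█████░░░░░░
······░┼┼█████░░░░░░
······█░░░░░░░░░░░░░
······████████░░░░░░
······██████████████

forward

········
········
··░░◊░█·
··░░┼░█·
··██@██·
··██░███
··██░███
··░░┼░██

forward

········
········
··░░░░█·
··░░◊░█·
··░░@░█·
··██░██·
··██░███
··██░███

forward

········
········
··░░░░░·
··░░░░█·
··░░@░█·
··░░┼░█·
··██░██·
··██░███

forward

········
········
··█████·
··░░░░░·
··░░@░█·
··░░◊░█·
··░░┼░█·
··██░██·

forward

········
········
··█████·
··█████·
··░░@░░·
··░░░░█·
··░░◊░█·
··░░┼░█·

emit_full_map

█████···············
█████···············
░░@░░···············
░░░░█···············
░░◊░█···············
░░┼░█···············
██░██···············
██░███··············
██░███··············
░░┼░███████·········
░░░░██░░░██·········
░░░░░░░◊░░░·········
·░░░██░░░██····██░██
·░░░██░░░█████░░░░░░
······░┼┼█████░░░░░░
······█░░░░░░░░░░░░░
······████████░░░░░░
······██████████████

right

········
········
·██████·
·██████·
·░░░@░░·
·░░░░██·
·░░◊░██·
·░░┼░█··

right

········
········
███████·
███████·
░░░░@░░·
░░░░███·
░░◊░███·
░░┼░█···

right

········
········
███████·
███████·
░░░░@░░·
░░░████·
░◊░████·
░┼░█····

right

········
········
███████·
███████·
░░░░@░░·
░░████░·
◊░████░·
┼░█·····

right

········
········
███████·
███████·
░░░░@░░·
░████░░·
░████░░·
░█······

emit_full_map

██████████··········
██████████··········
░░░░░░░@░░··········
░░░░████░░··········
░░◊░████░░··········
░░┼░█···············
██░██···············
██░███··············
██░███··············
░░┼░███████·········
░░░░██░░░██·········
░░░░░░░◊░░░·········
·░░░██░░░██····██░██
·░░░██░░░█████░░░░░░
······░┼┼█████░░░░░░
······█░░░░░░░░░░░░░
······████████░░░░░░
······██████████████


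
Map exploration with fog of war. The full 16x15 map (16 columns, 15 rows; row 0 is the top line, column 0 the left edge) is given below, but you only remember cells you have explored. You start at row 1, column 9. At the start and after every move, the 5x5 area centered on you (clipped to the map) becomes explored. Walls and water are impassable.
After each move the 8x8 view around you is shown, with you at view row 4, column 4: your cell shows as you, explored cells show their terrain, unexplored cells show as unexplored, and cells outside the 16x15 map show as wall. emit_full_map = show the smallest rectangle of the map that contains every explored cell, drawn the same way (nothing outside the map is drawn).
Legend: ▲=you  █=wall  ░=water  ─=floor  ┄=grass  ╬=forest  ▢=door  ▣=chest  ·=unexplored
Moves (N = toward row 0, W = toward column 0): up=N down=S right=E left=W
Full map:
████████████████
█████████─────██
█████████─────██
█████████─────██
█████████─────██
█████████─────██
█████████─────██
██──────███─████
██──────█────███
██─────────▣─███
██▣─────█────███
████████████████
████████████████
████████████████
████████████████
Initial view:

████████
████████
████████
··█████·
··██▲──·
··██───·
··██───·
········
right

████████
████████
████████
·██████·
·██─▲──·
·██────·
·██────·
········

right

████████
████████
████████
███████·
██──▲──·
██─────·
██─────·
········

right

████████
████████
████████
███████·
█───▲─█·
█─────█·
█─────█·
········

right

████████
████████
████████
████████
────▲███
─────███
─────███
·······█

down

████████
████████
████████
─────███
────▲███
─────███
··───███
·······█

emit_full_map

█████████
██─────██
██────▲██
██─────██
····───██

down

████████
████████
─────███
─────███
────▲███
··───███
··───███
·······█

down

████████
─────███
─────███
─────███
··──▲███
··───███
··───███
·······█

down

─────███
─────███
─────███
··───███
··──▲███
··───███
··─█████
·······█

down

─────███
─────███
··───███
··───███
··──▲███
··─█████
··──████
·······█

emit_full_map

█████████
██─────██
██─────██
██─────██
····───██
····───██
····──▲██
····─████
····──███

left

█─────██
█─────██
··────██
··────██
··──▲─██
··█─████
··───███
········

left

██─────█
██─────█
··─────█
··─────█
··──▲──█
··██─███
··────██
········

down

██─────█
··─────█
··─────█
··─────█
··██▲███
··────██
··──▣─█·
········

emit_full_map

█████████
██─────██
██─────██
██─────██
··─────██
··─────██
··─────██
··██▲████
··────███
··──▣─█··


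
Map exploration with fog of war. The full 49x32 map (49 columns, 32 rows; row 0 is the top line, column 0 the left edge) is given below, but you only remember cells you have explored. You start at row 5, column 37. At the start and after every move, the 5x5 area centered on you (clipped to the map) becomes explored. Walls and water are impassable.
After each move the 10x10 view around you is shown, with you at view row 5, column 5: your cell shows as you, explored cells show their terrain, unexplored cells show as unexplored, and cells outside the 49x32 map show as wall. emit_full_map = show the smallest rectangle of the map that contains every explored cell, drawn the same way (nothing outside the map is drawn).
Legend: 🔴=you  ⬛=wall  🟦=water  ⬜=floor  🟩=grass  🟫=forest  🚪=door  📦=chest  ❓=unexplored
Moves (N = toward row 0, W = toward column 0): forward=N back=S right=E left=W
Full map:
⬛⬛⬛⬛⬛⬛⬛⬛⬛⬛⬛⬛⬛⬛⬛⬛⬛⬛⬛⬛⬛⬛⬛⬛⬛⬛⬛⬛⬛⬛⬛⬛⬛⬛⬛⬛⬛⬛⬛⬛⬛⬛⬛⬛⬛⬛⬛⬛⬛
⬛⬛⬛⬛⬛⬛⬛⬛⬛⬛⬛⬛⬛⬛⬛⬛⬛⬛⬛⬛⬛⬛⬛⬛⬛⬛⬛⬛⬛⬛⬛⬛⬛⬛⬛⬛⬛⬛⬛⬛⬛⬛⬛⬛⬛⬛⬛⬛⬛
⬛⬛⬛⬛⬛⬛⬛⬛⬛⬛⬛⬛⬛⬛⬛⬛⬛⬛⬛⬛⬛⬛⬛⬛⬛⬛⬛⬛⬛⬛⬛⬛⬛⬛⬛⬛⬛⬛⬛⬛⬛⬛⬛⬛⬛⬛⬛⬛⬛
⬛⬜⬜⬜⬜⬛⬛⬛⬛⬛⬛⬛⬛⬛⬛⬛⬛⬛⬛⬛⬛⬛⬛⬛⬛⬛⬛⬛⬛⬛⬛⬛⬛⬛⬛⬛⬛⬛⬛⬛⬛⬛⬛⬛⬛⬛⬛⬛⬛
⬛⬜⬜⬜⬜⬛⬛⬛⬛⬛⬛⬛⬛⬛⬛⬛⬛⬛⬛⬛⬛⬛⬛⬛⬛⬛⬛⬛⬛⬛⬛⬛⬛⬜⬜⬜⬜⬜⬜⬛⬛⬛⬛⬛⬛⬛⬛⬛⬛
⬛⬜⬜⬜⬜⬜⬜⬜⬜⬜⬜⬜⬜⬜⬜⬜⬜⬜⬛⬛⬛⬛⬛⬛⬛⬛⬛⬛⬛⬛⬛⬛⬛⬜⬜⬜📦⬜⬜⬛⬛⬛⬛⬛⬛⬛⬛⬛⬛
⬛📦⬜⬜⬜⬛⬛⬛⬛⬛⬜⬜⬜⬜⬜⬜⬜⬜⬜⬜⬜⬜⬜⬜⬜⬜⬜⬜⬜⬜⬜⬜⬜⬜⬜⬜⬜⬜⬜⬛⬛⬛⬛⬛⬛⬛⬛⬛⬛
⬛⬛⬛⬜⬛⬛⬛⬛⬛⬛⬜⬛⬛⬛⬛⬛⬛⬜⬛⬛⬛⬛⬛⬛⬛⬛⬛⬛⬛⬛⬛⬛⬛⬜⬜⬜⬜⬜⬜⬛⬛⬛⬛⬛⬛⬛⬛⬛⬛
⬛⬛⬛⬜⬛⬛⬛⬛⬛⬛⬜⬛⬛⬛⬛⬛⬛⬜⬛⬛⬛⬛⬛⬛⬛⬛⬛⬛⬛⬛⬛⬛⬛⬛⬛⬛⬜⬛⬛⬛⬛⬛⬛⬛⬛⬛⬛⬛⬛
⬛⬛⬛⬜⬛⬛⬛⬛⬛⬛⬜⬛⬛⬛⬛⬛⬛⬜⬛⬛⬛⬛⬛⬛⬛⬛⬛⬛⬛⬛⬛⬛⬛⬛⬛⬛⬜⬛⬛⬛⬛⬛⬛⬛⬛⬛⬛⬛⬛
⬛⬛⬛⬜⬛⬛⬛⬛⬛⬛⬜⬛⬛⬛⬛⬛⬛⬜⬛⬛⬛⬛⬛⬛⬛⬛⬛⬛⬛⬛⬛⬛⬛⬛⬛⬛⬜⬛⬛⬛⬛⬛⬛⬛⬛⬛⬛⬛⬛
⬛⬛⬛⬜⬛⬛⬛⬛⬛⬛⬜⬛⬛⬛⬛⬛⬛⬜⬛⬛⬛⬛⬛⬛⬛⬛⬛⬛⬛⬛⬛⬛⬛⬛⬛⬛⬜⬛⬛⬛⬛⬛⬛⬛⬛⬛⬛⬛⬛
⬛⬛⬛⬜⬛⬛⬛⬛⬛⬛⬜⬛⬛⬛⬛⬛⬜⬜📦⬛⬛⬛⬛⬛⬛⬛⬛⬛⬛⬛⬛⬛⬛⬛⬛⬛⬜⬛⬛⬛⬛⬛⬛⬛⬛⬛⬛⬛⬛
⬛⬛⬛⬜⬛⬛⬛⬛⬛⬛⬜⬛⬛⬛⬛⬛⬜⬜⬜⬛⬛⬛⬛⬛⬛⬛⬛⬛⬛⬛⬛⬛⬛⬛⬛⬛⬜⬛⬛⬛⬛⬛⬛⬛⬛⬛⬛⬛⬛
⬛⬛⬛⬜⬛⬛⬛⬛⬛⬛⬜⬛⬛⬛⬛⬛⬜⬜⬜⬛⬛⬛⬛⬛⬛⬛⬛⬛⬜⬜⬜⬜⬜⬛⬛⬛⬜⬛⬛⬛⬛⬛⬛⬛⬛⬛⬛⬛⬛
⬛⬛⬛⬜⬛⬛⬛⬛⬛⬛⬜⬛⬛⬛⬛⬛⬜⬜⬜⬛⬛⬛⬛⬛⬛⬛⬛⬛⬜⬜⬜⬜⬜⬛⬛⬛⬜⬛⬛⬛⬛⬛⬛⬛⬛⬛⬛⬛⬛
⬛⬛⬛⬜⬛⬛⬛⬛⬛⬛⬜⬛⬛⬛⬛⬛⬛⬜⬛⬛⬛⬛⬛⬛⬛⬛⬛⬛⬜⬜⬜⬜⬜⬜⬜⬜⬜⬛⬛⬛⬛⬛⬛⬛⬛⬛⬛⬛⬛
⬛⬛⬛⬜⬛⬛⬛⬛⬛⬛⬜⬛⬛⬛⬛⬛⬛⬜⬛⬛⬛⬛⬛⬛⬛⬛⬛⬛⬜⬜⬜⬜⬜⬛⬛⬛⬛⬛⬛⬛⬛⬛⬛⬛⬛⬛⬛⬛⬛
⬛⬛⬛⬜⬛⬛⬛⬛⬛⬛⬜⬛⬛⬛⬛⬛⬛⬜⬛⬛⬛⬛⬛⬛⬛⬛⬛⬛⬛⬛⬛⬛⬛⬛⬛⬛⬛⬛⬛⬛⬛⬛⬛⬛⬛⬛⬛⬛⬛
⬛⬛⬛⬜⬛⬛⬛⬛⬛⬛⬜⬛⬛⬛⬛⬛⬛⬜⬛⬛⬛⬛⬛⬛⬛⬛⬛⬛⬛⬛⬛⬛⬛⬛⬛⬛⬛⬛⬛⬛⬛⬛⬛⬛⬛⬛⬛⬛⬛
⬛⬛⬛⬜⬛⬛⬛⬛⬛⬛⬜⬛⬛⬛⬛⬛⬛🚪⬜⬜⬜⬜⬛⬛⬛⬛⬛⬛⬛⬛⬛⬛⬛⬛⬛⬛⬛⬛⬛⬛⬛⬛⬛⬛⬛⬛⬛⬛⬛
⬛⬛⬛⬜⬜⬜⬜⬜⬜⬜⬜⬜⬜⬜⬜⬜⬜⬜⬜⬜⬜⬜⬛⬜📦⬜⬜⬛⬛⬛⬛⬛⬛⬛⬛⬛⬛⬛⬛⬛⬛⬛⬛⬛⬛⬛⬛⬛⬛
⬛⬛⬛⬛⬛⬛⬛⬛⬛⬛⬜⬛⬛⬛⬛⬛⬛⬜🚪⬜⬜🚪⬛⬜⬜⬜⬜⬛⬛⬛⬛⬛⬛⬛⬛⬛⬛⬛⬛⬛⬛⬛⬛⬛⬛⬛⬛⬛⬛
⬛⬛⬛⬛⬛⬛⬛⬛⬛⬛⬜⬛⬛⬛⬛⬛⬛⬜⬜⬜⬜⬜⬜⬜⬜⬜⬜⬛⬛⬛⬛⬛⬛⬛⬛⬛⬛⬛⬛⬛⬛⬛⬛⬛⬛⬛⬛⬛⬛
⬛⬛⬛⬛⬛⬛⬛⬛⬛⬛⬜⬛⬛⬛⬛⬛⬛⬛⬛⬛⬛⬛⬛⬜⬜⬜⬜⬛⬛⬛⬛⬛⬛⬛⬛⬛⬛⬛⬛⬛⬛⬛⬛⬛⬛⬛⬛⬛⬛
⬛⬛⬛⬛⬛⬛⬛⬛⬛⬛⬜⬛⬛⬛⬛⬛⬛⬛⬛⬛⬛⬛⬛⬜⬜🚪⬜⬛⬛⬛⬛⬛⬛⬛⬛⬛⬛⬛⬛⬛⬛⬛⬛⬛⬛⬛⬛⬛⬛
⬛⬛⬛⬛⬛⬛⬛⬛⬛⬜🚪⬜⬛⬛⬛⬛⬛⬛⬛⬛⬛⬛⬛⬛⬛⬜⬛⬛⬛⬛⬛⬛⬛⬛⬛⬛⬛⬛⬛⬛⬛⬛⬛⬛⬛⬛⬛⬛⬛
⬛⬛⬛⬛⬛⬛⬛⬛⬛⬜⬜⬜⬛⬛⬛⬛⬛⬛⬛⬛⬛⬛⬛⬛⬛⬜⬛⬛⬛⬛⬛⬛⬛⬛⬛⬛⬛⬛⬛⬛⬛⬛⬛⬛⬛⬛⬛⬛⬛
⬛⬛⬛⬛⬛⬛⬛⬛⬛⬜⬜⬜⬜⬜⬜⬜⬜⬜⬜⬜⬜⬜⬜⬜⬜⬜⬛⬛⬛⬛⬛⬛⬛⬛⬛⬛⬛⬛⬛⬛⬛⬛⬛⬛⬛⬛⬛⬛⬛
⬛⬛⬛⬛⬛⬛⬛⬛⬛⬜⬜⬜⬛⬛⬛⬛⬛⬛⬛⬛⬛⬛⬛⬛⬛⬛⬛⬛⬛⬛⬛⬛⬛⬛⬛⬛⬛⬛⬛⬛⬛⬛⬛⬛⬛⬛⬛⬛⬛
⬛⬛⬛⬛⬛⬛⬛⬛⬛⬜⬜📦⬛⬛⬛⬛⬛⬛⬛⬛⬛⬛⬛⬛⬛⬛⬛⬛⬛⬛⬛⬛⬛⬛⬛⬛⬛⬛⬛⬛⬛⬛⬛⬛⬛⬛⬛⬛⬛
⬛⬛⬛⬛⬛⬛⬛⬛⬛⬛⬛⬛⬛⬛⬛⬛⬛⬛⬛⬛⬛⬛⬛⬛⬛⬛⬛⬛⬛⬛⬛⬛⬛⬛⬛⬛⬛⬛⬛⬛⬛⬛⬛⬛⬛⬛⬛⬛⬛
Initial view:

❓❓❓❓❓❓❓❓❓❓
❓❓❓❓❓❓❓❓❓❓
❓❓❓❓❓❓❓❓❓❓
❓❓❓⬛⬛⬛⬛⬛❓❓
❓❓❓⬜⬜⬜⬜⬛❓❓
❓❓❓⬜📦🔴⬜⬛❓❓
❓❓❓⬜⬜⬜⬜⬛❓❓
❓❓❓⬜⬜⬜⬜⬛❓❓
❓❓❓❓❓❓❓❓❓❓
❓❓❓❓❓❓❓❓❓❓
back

❓❓❓❓❓❓❓❓❓❓
❓❓❓❓❓❓❓❓❓❓
❓❓❓⬛⬛⬛⬛⬛❓❓
❓❓❓⬜⬜⬜⬜⬛❓❓
❓❓❓⬜📦⬜⬜⬛❓❓
❓❓❓⬜⬜🔴⬜⬛❓❓
❓❓❓⬜⬜⬜⬜⬛❓❓
❓❓❓⬛⬜⬛⬛⬛❓❓
❓❓❓❓❓❓❓❓❓❓
❓❓❓❓❓❓❓❓❓❓

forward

❓❓❓❓❓❓❓❓❓❓
❓❓❓❓❓❓❓❓❓❓
❓❓❓❓❓❓❓❓❓❓
❓❓❓⬛⬛⬛⬛⬛❓❓
❓❓❓⬜⬜⬜⬜⬛❓❓
❓❓❓⬜📦🔴⬜⬛❓❓
❓❓❓⬜⬜⬜⬜⬛❓❓
❓❓❓⬜⬜⬜⬜⬛❓❓
❓❓❓⬛⬜⬛⬛⬛❓❓
❓❓❓❓❓❓❓❓❓❓

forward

⬛⬛⬛⬛⬛⬛⬛⬛⬛⬛
❓❓❓❓❓❓❓❓❓❓
❓❓❓❓❓❓❓❓❓❓
❓❓❓⬛⬛⬛⬛⬛❓❓
❓❓❓⬛⬛⬛⬛⬛❓❓
❓❓❓⬜⬜🔴⬜⬛❓❓
❓❓❓⬜📦⬜⬜⬛❓❓
❓❓❓⬜⬜⬜⬜⬛❓❓
❓❓❓⬜⬜⬜⬜⬛❓❓
❓❓❓⬛⬜⬛⬛⬛❓❓

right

⬛⬛⬛⬛⬛⬛⬛⬛⬛⬛
❓❓❓❓❓❓❓❓❓❓
❓❓❓❓❓❓❓❓❓❓
❓❓⬛⬛⬛⬛⬛⬛❓❓
❓❓⬛⬛⬛⬛⬛⬛❓❓
❓❓⬜⬜⬜🔴⬛⬛❓❓
❓❓⬜📦⬜⬜⬛⬛❓❓
❓❓⬜⬜⬜⬜⬛⬛❓❓
❓❓⬜⬜⬜⬜⬛❓❓❓
❓❓⬛⬜⬛⬛⬛❓❓❓

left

⬛⬛⬛⬛⬛⬛⬛⬛⬛⬛
❓❓❓❓❓❓❓❓❓❓
❓❓❓❓❓❓❓❓❓❓
❓❓❓⬛⬛⬛⬛⬛⬛❓
❓❓❓⬛⬛⬛⬛⬛⬛❓
❓❓❓⬜⬜🔴⬜⬛⬛❓
❓❓❓⬜📦⬜⬜⬛⬛❓
❓❓❓⬜⬜⬜⬜⬛⬛❓
❓❓❓⬜⬜⬜⬜⬛❓❓
❓❓❓⬛⬜⬛⬛⬛❓❓

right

⬛⬛⬛⬛⬛⬛⬛⬛⬛⬛
❓❓❓❓❓❓❓❓❓❓
❓❓❓❓❓❓❓❓❓❓
❓❓⬛⬛⬛⬛⬛⬛❓❓
❓❓⬛⬛⬛⬛⬛⬛❓❓
❓❓⬜⬜⬜🔴⬛⬛❓❓
❓❓⬜📦⬜⬜⬛⬛❓❓
❓❓⬜⬜⬜⬜⬛⬛❓❓
❓❓⬜⬜⬜⬜⬛❓❓❓
❓❓⬛⬜⬛⬛⬛❓❓❓

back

❓❓❓❓❓❓❓❓❓❓
❓❓❓❓❓❓❓❓❓❓
❓❓⬛⬛⬛⬛⬛⬛❓❓
❓❓⬛⬛⬛⬛⬛⬛❓❓
❓❓⬜⬜⬜⬜⬛⬛❓❓
❓❓⬜📦⬜🔴⬛⬛❓❓
❓❓⬜⬜⬜⬜⬛⬛❓❓
❓❓⬜⬜⬜⬜⬛⬛❓❓
❓❓⬛⬜⬛⬛⬛❓❓❓
❓❓❓❓❓❓❓❓❓❓

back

❓❓❓❓❓❓❓❓❓❓
❓❓⬛⬛⬛⬛⬛⬛❓❓
❓❓⬛⬛⬛⬛⬛⬛❓❓
❓❓⬜⬜⬜⬜⬛⬛❓❓
❓❓⬜📦⬜⬜⬛⬛❓❓
❓❓⬜⬜⬜🔴⬛⬛❓❓
❓❓⬜⬜⬜⬜⬛⬛❓❓
❓❓⬛⬜⬛⬛⬛⬛❓❓
❓❓❓❓❓❓❓❓❓❓
❓❓❓❓❓❓❓❓❓❓

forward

❓❓❓❓❓❓❓❓❓❓
❓❓❓❓❓❓❓❓❓❓
❓❓⬛⬛⬛⬛⬛⬛❓❓
❓❓⬛⬛⬛⬛⬛⬛❓❓
❓❓⬜⬜⬜⬜⬛⬛❓❓
❓❓⬜📦⬜🔴⬛⬛❓❓
❓❓⬜⬜⬜⬜⬛⬛❓❓
❓❓⬜⬜⬜⬜⬛⬛❓❓
❓❓⬛⬜⬛⬛⬛⬛❓❓
❓❓❓❓❓❓❓❓❓❓

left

❓❓❓❓❓❓❓❓❓❓
❓❓❓❓❓❓❓❓❓❓
❓❓❓⬛⬛⬛⬛⬛⬛❓
❓❓❓⬛⬛⬛⬛⬛⬛❓
❓❓❓⬜⬜⬜⬜⬛⬛❓
❓❓❓⬜📦🔴⬜⬛⬛❓
❓❓❓⬜⬜⬜⬜⬛⬛❓
❓❓❓⬜⬜⬜⬜⬛⬛❓
❓❓❓⬛⬜⬛⬛⬛⬛❓
❓❓❓❓❓❓❓❓❓❓

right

❓❓❓❓❓❓❓❓❓❓
❓❓❓❓❓❓❓❓❓❓
❓❓⬛⬛⬛⬛⬛⬛❓❓
❓❓⬛⬛⬛⬛⬛⬛❓❓
❓❓⬜⬜⬜⬜⬛⬛❓❓
❓❓⬜📦⬜🔴⬛⬛❓❓
❓❓⬜⬜⬜⬜⬛⬛❓❓
❓❓⬜⬜⬜⬜⬛⬛❓❓
❓❓⬛⬜⬛⬛⬛⬛❓❓
❓❓❓❓❓❓❓❓❓❓

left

❓❓❓❓❓❓❓❓❓❓
❓❓❓❓❓❓❓❓❓❓
❓❓❓⬛⬛⬛⬛⬛⬛❓
❓❓❓⬛⬛⬛⬛⬛⬛❓
❓❓❓⬜⬜⬜⬜⬛⬛❓
❓❓❓⬜📦🔴⬜⬛⬛❓
❓❓❓⬜⬜⬜⬜⬛⬛❓
❓❓❓⬜⬜⬜⬜⬛⬛❓
❓❓❓⬛⬜⬛⬛⬛⬛❓
❓❓❓❓❓❓❓❓❓❓

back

❓❓❓❓❓❓❓❓❓❓
❓❓❓⬛⬛⬛⬛⬛⬛❓
❓❓❓⬛⬛⬛⬛⬛⬛❓
❓❓❓⬜⬜⬜⬜⬛⬛❓
❓❓❓⬜📦⬜⬜⬛⬛❓
❓❓❓⬜⬜🔴⬜⬛⬛❓
❓❓❓⬜⬜⬜⬜⬛⬛❓
❓❓❓⬛⬜⬛⬛⬛⬛❓
❓❓❓❓❓❓❓❓❓❓
❓❓❓❓❓❓❓❓❓❓

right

❓❓❓❓❓❓❓❓❓❓
❓❓⬛⬛⬛⬛⬛⬛❓❓
❓❓⬛⬛⬛⬛⬛⬛❓❓
❓❓⬜⬜⬜⬜⬛⬛❓❓
❓❓⬜📦⬜⬜⬛⬛❓❓
❓❓⬜⬜⬜🔴⬛⬛❓❓
❓❓⬜⬜⬜⬜⬛⬛❓❓
❓❓⬛⬜⬛⬛⬛⬛❓❓
❓❓❓❓❓❓❓❓❓❓
❓❓❓❓❓❓❓❓❓❓

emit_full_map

⬛⬛⬛⬛⬛⬛
⬛⬛⬛⬛⬛⬛
⬜⬜⬜⬜⬛⬛
⬜📦⬜⬜⬛⬛
⬜⬜⬜🔴⬛⬛
⬜⬜⬜⬜⬛⬛
⬛⬜⬛⬛⬛⬛


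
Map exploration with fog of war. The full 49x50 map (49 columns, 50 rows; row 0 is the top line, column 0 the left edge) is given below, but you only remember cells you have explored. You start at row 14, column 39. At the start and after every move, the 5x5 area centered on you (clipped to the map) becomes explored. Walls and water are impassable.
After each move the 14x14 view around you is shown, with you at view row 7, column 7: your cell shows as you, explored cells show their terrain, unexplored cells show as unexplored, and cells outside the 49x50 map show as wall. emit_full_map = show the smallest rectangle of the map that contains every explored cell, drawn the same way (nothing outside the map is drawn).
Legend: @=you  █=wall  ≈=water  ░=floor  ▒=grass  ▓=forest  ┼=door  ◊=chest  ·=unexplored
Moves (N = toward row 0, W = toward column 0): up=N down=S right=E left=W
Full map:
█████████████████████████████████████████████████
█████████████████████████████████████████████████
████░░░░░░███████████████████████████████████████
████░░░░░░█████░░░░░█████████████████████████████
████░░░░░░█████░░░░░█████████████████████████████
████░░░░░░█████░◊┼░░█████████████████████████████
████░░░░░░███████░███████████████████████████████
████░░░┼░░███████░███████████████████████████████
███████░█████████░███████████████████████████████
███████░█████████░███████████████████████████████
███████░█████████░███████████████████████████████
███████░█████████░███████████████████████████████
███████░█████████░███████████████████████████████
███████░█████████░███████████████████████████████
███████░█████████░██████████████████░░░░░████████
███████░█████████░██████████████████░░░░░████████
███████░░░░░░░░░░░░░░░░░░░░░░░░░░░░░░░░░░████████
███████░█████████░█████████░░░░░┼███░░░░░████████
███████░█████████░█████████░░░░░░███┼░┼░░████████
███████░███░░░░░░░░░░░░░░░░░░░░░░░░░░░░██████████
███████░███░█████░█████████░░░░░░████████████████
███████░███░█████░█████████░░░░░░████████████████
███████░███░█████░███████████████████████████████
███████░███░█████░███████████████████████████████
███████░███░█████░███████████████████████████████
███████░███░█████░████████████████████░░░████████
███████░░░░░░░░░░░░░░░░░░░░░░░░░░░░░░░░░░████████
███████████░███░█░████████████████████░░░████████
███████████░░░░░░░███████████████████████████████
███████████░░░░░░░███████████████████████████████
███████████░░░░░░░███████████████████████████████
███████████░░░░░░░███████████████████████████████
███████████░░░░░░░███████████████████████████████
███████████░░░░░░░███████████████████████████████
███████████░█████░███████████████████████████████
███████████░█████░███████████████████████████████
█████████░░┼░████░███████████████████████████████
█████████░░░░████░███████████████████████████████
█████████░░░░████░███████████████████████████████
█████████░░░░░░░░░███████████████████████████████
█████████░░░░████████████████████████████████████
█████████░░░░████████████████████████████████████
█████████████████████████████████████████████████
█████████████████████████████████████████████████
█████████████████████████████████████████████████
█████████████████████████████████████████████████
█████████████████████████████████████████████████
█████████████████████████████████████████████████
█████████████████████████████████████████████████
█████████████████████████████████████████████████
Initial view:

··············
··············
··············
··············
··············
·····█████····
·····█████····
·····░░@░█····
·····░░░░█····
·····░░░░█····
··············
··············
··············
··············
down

··············
··············
··············
··············
·····█████····
·····█████····
·····░░░░█····
·····░░@░█····
·····░░░░█····
·····░░░░█····
··············
··············
··············
··············

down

··············
··············
··············
·····█████····
·····█████····
·····░░░░█····
·····░░░░█····
·····░░@░█····
·····░░░░█····
·····░┼░░█····
··············
··············
··············
··············

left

··············
··············
··············
······█████···
······█████···
·····░░░░░█···
·····░░░░░█···
·····░░@░░█···
·····░░░░░█···
·····┼░┼░░█···
··············
··············
··············
··············

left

··············
··············
··············
·······█████··
·······█████··
·····█░░░░░█··
·····█░░░░░█··
·····░░@░░░█··
·····█░░░░░█··
·····█┼░┼░░█··
··············
··············
··············
··············

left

··············
··············
··············
········█████·
········█████·
·····██░░░░░█·
·····██░░░░░█·
·····░░@░░░░█·
·····██░░░░░█·
·····██┼░┼░░█·
··············
··············
··············
··············

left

··············
··············
··············
·········█████
·········█████
·····███░░░░░█
·····███░░░░░█
·····░░@░░░░░█
·····███░░░░░█
·····███┼░┼░░█
··············
··············
··············
··············

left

··············
··············
··············
··········████
··········████
·····████░░░░░
·····████░░░░░
·····░░@░░░░░░
·····┼███░░░░░
·····░███┼░┼░░
··············
··············
··············
··············

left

··············
··············
··············
···········███
···········███
·····█████░░░░
·····█████░░░░
·····░░@░░░░░░
·····░┼███░░░░
·····░░███┼░┼░
··············
··············
··············
··············

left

··············
··············
··············
············██
············██
·····██████░░░
·····██████░░░
·····░░@░░░░░░
·····░░┼███░░░
·····░░░███┼░┼
··············
··············
··············
··············

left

··············
··············
··············
·············█
·············█
·····███████░░
·····███████░░
·····░░@░░░░░░
·····░░░┼███░░
·····░░░░███┼░
··············
··············
··············
··············

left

··············
··············
··············
··············
··············
·····████████░
·····████████░
·····░░@░░░░░░
·····░░░░┼███░
·····░░░░░███┼
··············
··············
··············
··············

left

··············
··············
··············
··············
··············
·····█████████
·····█████████
·····░░@░░░░░░
·····░░░░░┼███
·····░░░░░░███
··············
··············
··············
··············

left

··············
··············
··············
··············
··············
·····█████████
·····█████████
·····░░@░░░░░░
·····█░░░░░┼██
·····█░░░░░░██
··············
··············
··············
··············

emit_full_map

···········█████
···········█████
██████████░░░░░█
██████████░░░░░█
░░@░░░░░░░░░░░░█
█░░░░░┼███░░░░░█
█░░░░░░███┼░┼░░█
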